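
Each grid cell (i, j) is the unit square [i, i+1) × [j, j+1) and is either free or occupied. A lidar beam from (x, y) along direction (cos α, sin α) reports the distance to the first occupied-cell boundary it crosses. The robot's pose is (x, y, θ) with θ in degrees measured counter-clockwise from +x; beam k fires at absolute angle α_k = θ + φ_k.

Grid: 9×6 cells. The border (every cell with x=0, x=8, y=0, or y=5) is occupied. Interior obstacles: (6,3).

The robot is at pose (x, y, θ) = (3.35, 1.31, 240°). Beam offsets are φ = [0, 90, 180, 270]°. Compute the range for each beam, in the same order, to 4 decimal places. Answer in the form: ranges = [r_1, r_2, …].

ranges = [0.3580, 0.6200, 4.2608, 2.7135]

beam 1: φ=0°, α=240°
  d=(-0.5000,-0.8660)  start (3,1)  tX=0.7000 tY=0.3580  stride 1/|dx|=2.0000 1/|dy|=1.1547
    cross y-line → (3,0), t=0.3580 (wall)
  → r_1 = 0.3580
beam 2: φ=90°, α=330°
  d=(0.8660,-0.5000)  start (3,1)  tX=0.7506 tY=0.6200  stride 1/|dx|=1.1547 1/|dy|=2.0000
    cross y-line → (3,0), t=0.6200 (wall)
  → r_2 = 0.6200
beam 3: φ=180°, α=60°
  d=(0.5000,0.8660)  start (3,1)  tX=1.3000 tY=0.7967  stride 1/|dx|=2.0000 1/|dy|=1.1547
    cross y-line → (3,2), t=0.7967
    cross x-line → (4,2), t=1.3000
    cross y-line → (4,3), t=1.9514
    cross y-line → (4,4), t=3.1061
    cross x-line → (5,4), t=3.3000
    cross y-line → (5,5), t=4.2608 (wall)
  → r_3 = 4.2608
beam 4: φ=270°, α=150°
  d=(-0.8660,0.5000)  start (3,1)  tX=0.4041 tY=1.3800  stride 1/|dx|=1.1547 1/|dy|=2.0000
    cross x-line → (2,1), t=0.4041
    cross y-line → (2,2), t=1.3800
    cross x-line → (1,2), t=1.5588
    cross x-line → (0,2), t=2.7135 (wall)
  → r_4 = 2.7135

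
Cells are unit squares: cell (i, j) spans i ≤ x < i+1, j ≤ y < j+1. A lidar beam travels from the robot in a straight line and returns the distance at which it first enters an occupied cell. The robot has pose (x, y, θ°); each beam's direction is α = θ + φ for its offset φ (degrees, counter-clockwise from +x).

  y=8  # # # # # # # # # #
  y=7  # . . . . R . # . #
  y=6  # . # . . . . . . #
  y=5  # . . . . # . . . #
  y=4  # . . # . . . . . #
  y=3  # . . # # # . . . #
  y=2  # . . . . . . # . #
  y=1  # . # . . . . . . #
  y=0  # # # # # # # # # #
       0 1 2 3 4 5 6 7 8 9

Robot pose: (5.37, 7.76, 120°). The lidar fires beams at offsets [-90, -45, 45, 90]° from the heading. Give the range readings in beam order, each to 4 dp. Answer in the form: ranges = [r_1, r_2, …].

ranges = [0.4800, 0.2485, 0.9273, 2.7366]

beam 1: φ=-90°, α=30°
  d=(0.8660,0.5000)  start (5,7)  tX=0.7275 tY=0.4800  stride 1/|dx|=1.1547 1/|dy|=2.0000
    cross y-line → (5,8), t=0.4800 (wall)
  → r_1 = 0.4800
beam 2: φ=-45°, α=75°
  d=(0.2588,0.9659)  start (5,7)  tX=2.4341 tY=0.2485  stride 1/|dx|=3.8637 1/|dy|=1.0353
    cross y-line → (5,8), t=0.2485 (wall)
  → r_2 = 0.2485
beam 3: φ=45°, α=165°
  d=(-0.9659,0.2588)  start (5,7)  tX=0.3831 tY=0.9273  stride 1/|dx|=1.0353 1/|dy|=3.8637
    cross x-line → (4,7), t=0.3831
    cross y-line → (4,8), t=0.9273 (wall)
  → r_3 = 0.9273
beam 4: φ=90°, α=210°
  d=(-0.8660,-0.5000)  start (5,7)  tX=0.4272 tY=1.5200  stride 1/|dx|=1.1547 1/|dy|=2.0000
    cross x-line → (4,7), t=0.4272
    cross y-line → (4,6), t=1.5200
    cross x-line → (3,6), t=1.5819
    cross x-line → (2,6), t=2.7366 (wall)
  → r_4 = 2.7366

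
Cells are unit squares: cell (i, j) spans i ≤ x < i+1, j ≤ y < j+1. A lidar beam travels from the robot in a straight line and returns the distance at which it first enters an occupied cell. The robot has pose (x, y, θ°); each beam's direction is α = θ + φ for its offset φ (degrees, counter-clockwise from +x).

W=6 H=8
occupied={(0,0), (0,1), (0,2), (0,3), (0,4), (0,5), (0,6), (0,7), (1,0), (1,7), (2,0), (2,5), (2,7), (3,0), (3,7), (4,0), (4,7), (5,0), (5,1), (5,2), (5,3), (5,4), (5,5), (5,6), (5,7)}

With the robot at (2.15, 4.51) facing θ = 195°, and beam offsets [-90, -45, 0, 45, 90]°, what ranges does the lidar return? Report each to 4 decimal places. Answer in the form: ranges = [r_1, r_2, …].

ranges = [0.5073, 1.3279, 1.1906, 2.3000, 3.6338]

beam 1: φ=-90°, α=105°
  dir = (cos 105°, sin 105°) = (-0.2588, 0.9659); from cell (2,4)
  next x-line at t=0.5796, next y-line at t=0.5073; Δt_x=3.8637, Δt_y=1.0353
    y: enter (2,5) at t=0.5073 ← occupied
  → r_1 = 0.5073
beam 2: φ=-45°, α=150°
  dir = (cos 150°, sin 150°) = (-0.8660, 0.5000); from cell (2,4)
  next x-line at t=0.1732, next y-line at t=0.9800; Δt_x=1.1547, Δt_y=2.0000
    x: enter (1,4) at t=0.1732
    y: enter (1,5) at t=0.9800
    x: enter (0,5) at t=1.3279 ← occupied
  → r_2 = 1.3279
beam 3: φ=0°, α=195°
  dir = (cos 195°, sin 195°) = (-0.9659, -0.2588); from cell (2,4)
  next x-line at t=0.1553, next y-line at t=1.9705; Δt_x=1.0353, Δt_y=3.8637
    x: enter (1,4) at t=0.1553
    x: enter (0,4) at t=1.1906 ← occupied
  → r_3 = 1.1906
beam 4: φ=45°, α=240°
  dir = (cos 240°, sin 240°) = (-0.5000, -0.8660); from cell (2,4)
  next x-line at t=0.3000, next y-line at t=0.5889; Δt_x=2.0000, Δt_y=1.1547
    x: enter (1,4) at t=0.3000
    y: enter (1,3) at t=0.5889
    y: enter (1,2) at t=1.7436
    x: enter (0,2) at t=2.3000 ← occupied
  → r_4 = 2.3000
beam 5: φ=90°, α=285°
  dir = (cos 285°, sin 285°) = (0.2588, -0.9659); from cell (2,4)
  next x-line at t=3.2841, next y-line at t=0.5280; Δt_x=3.8637, Δt_y=1.0353
    y: enter (2,3) at t=0.5280
    y: enter (2,2) at t=1.5633
    y: enter (2,1) at t=2.5985
    x: enter (3,1) at t=3.2841
    y: enter (3,0) at t=3.6338 ← occupied
  → r_5 = 3.6338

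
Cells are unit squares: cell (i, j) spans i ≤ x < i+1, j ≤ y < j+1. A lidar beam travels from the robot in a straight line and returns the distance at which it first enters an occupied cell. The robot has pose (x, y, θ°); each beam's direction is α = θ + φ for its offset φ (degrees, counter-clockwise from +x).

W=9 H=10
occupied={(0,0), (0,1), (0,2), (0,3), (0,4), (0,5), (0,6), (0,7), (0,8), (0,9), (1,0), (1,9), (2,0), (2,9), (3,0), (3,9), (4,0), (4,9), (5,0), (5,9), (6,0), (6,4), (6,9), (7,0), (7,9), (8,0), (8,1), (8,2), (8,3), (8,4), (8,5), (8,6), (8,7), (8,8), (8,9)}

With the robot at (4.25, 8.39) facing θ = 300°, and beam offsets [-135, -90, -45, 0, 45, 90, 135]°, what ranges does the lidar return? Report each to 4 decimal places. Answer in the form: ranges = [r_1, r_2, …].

ranges = [2.3569, 3.7528, 7.6507, 3.9144, 3.8823, 1.2200, 0.6315]

beam 1: φ=-135°, α=165°
  cosα=-0.9659 sinα=0.2588 | (4,8) | tMaxX 0.2588 tMaxY 2.3569 | tΔX 1.0353 tΔY 3.8637
    t=0.2588 [x] (3,8)
    t=1.2941 [x] (2,8)
    t=2.3294 [x] (1,8)
    t=2.3569 [y] (1,9) — stop
  → r_1 = 2.3569
beam 2: φ=-90°, α=210°
  cosα=-0.8660 sinα=-0.5000 | (4,8) | tMaxX 0.2887 tMaxY 0.7800 | tΔX 1.1547 tΔY 2.0000
    t=0.2887 [x] (3,8)
    t=0.7800 [y] (3,7)
    t=1.4434 [x] (2,7)
    t=2.5981 [x] (1,7)
    t=2.7800 [y] (1,6)
    t=3.7528 [x] (0,6) — stop
  → r_2 = 3.7528
beam 3: φ=-45°, α=255°
  cosα=-0.2588 sinα=-0.9659 | (4,8) | tMaxX 0.9659 tMaxY 0.4038 | tΔX 3.8637 tΔY 1.0353
    t=0.4038 [y] (4,7)
    t=0.9659 [x] (3,7)
    t=1.4390 [y] (3,6)
    t=2.4743 [y] (3,5)
    t=3.5096 [y] (3,4)
    t=4.5449 [y] (3,3)
    t=4.8296 [x] (2,3)
    t=5.5801 [y] (2,2)
    t=6.6154 [y] (2,1)
    t=7.6507 [y] (2,0) — stop
  → r_3 = 7.6507
beam 4: φ=0°, α=300°
  cosα=0.5000 sinα=-0.8660 | (4,8) | tMaxX 1.5000 tMaxY 0.4503 | tΔX 2.0000 tΔY 1.1547
    t=0.4503 [y] (4,7)
    t=1.5000 [x] (5,7)
    t=1.6050 [y] (5,6)
    t=2.7597 [y] (5,5)
    t=3.5000 [x] (6,5)
    t=3.9144 [y] (6,4) — stop
  → r_4 = 3.9144
beam 5: φ=45°, α=345°
  cosα=0.9659 sinα=-0.2588 | (4,8) | tMaxX 0.7765 tMaxY 1.5068 | tΔX 1.0353 tΔY 3.8637
    t=0.7765 [x] (5,8)
    t=1.5068 [y] (5,7)
    t=1.8117 [x] (6,7)
    t=2.8470 [x] (7,7)
    t=3.8823 [x] (8,7) — stop
  → r_5 = 3.8823
beam 6: φ=90°, α=30°
  cosα=0.8660 sinα=0.5000 | (4,8) | tMaxX 0.8660 tMaxY 1.2200 | tΔX 1.1547 tΔY 2.0000
    t=0.8660 [x] (5,8)
    t=1.2200 [y] (5,9) — stop
  → r_6 = 1.2200
beam 7: φ=135°, α=75°
  cosα=0.2588 sinα=0.9659 | (4,8) | tMaxX 2.8978 tMaxY 0.6315 | tΔX 3.8637 tΔY 1.0353
    t=0.6315 [y] (4,9) — stop
  → r_7 = 0.6315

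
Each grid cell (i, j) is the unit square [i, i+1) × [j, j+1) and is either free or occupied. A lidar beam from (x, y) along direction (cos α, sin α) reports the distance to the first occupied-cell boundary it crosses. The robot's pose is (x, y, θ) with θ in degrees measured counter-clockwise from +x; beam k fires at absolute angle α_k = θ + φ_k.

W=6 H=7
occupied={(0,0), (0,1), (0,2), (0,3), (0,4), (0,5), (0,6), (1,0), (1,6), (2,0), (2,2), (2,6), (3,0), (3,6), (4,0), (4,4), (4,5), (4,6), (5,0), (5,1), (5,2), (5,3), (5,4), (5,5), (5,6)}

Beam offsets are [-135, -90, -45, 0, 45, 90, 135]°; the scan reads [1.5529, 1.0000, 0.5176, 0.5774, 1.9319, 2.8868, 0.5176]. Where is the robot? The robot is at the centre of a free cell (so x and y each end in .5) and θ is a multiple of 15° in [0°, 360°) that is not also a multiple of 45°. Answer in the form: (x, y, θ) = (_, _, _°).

Enumerate (i+0.5, j+0.5, θ) over the 17 free cells and 16 admissible headings. For each, cast all 7 beams and compare to the given ranges.
  (2.5, 5.5, 240°): beam 1 = 0.5176 ≠ 1.5529 ✗
  (3.5, 3.5, 330°): beam 1 = 2.5882 ≠ 1.5529 ✗
  (2.5, 1.5, 75°): beam 1 = 0.5774 ≠ 1.5529 ✗
  (1.5, 4.5, 165°): beam 1 = 2.8868 ≠ 1.5529 ✗
  (2.5, 1.5, 345°): beam 1 = 1.0000 ≠ 1.5529 ✗
  …
  (2.5, 1.5, 300°): r_1=1.5529, r_2=1.0000, r_3=0.5176, r_4=0.5774, r_5=1.9319, r_6=2.8868, r_7=0.5176 — all match ✓
Unique over the lattice → pose = (2.5, 1.5, 300°).

(x, y, θ) = (2.5, 1.5, 300°)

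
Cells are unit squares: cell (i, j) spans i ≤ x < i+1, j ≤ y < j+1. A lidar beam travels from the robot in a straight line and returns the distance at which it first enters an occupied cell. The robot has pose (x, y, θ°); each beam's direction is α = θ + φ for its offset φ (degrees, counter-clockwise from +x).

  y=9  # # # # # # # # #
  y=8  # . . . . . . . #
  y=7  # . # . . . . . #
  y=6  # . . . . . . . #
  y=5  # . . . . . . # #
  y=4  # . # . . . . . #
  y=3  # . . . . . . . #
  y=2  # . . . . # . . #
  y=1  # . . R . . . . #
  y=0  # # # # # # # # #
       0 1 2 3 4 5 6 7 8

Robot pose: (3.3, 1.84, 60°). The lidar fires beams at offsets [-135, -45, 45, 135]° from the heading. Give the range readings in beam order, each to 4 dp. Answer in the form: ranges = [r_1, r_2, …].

beam 1: φ=-135°, α=285°
  dir = (cos 285°, sin 285°) = (0.2588, -0.9659); from cell (3,1)
  next x-line at t=2.7046, next y-line at t=0.8696; Δt_x=3.8637, Δt_y=1.0353
    y: enter (3,0) at t=0.8696 ← occupied
  → r_1 = 0.8696
beam 2: φ=-45°, α=15°
  dir = (cos 15°, sin 15°) = (0.9659, 0.2588); from cell (3,1)
  next x-line at t=0.7247, next y-line at t=0.6182; Δt_x=1.0353, Δt_y=3.8637
    y: enter (3,2) at t=0.6182
    x: enter (4,2) at t=0.7247
    x: enter (5,2) at t=1.7600 ← occupied
  → r_2 = 1.7600
beam 3: φ=45°, α=105°
  dir = (cos 105°, sin 105°) = (-0.2588, 0.9659); from cell (3,1)
  next x-line at t=1.1591, next y-line at t=0.1656; Δt_x=3.8637, Δt_y=1.0353
    y: enter (3,2) at t=0.1656
    x: enter (2,2) at t=1.1591
    y: enter (2,3) at t=1.2009
    y: enter (2,4) at t=2.2362 ← occupied
  → r_3 = 2.2362
beam 4: φ=135°, α=195°
  dir = (cos 195°, sin 195°) = (-0.9659, -0.2588); from cell (3,1)
  next x-line at t=0.3106, next y-line at t=3.2455; Δt_x=1.0353, Δt_y=3.8637
    x: enter (2,1) at t=0.3106
    x: enter (1,1) at t=1.3459
    x: enter (0,1) at t=2.3811 ← occupied
  → r_4 = 2.3811

ranges = [0.8696, 1.7600, 2.2362, 2.3811]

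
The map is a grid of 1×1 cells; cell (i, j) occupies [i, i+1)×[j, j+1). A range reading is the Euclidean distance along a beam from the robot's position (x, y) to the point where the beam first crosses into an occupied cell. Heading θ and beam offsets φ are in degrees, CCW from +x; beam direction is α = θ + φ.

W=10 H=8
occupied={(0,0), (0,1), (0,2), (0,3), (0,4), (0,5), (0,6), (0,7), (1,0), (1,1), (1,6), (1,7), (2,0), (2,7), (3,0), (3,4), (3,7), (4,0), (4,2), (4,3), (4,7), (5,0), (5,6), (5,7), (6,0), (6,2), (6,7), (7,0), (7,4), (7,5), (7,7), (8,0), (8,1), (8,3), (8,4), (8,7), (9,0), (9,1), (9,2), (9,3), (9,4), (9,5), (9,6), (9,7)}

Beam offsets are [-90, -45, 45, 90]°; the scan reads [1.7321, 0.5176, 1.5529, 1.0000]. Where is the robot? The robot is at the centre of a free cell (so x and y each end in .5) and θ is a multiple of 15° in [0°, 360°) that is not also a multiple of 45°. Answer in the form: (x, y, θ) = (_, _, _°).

(x, y, θ) = (6.5, 3.5, 300°)

The pose lattice has 36·16 = 576 candidates. Test each by forward raycasting.
  (2.5, 2.5, 120°): beam 2 = 1.9319 ≠ 0.5176 ✗
  (4.5, 1.5, 75°): beam 1 = 1.9319 ≠ 1.7321 ✗
  (6.5, 3.5, 285°): beam 1 = 1.5529 ≠ 1.7321 ✗
  (3.5, 2.5, 165°): beam 1 = 1.5529 ≠ 1.7321 ✗
  (7.5, 2.5, 240°): beam 1 = 0.5774 ≠ 1.7321 ✗
  …
  (6.5, 3.5, 300°): r_1=1.7321, r_2=0.5176, r_3=1.5529, r_4=1.0000 — all match ✓
Only this pose fits every beam.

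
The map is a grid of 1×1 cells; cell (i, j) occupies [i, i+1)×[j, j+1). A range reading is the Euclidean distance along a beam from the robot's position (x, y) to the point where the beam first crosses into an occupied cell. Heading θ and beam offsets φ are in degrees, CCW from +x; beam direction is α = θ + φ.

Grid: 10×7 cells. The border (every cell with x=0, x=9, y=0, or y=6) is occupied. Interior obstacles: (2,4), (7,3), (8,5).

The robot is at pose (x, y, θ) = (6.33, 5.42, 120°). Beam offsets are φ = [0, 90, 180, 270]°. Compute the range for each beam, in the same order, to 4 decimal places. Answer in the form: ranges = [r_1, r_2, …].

beam 1: φ=0°, α=120°
  dir = (cos 120°, sin 120°) = (-0.5000, 0.8660); from cell (6,5)
  next x-line at t=0.6600, next y-line at t=0.6697; Δt_x=2.0000, Δt_y=1.1547
    x: enter (5,5) at t=0.6600
    y: enter (5,6) at t=0.6697 ← occupied
  → r_1 = 0.6697
beam 2: φ=90°, α=210°
  dir = (cos 210°, sin 210°) = (-0.8660, -0.5000); from cell (6,5)
  next x-line at t=0.3811, next y-line at t=0.8400; Δt_x=1.1547, Δt_y=2.0000
    x: enter (5,5) at t=0.3811
    y: enter (5,4) at t=0.8400
    x: enter (4,4) at t=1.5358
    x: enter (3,4) at t=2.6905
    y: enter (3,3) at t=2.8400
    x: enter (2,3) at t=3.8452
    y: enter (2,2) at t=4.8400
    x: enter (1,2) at t=4.9999
    x: enter (0,2) at t=6.1546 ← occupied
  → r_2 = 6.1546
beam 3: φ=180°, α=300°
  dir = (cos 300°, sin 300°) = (0.5000, -0.8660); from cell (6,5)
  next x-line at t=1.3400, next y-line at t=0.4850; Δt_x=2.0000, Δt_y=1.1547
    y: enter (6,4) at t=0.4850
    x: enter (7,4) at t=1.3400
    y: enter (7,3) at t=1.6397 ← occupied
  → r_3 = 1.6397
beam 4: φ=270°, α=30°
  dir = (cos 30°, sin 30°) = (0.8660, 0.5000); from cell (6,5)
  next x-line at t=0.7736, next y-line at t=1.1600; Δt_x=1.1547, Δt_y=2.0000
    x: enter (7,5) at t=0.7736
    y: enter (7,6) at t=1.1600 ← occupied
  → r_4 = 1.1600

ranges = [0.6697, 6.1546, 1.6397, 1.1600]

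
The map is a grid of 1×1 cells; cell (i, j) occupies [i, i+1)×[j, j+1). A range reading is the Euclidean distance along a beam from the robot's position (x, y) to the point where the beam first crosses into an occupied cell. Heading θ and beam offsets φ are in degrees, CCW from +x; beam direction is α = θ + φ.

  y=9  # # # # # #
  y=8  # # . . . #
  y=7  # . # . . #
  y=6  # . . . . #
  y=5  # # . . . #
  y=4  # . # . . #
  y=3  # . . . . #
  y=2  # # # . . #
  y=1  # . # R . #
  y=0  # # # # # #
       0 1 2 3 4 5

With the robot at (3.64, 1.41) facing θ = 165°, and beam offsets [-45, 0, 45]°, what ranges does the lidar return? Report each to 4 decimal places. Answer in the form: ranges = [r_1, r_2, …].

ranges = [1.2800, 0.6626, 0.7390]

beam 1: φ=-45°, α=120°
  d=(-0.5000,0.8660)  start (3,1)  tX=1.2800 tY=0.6813  stride 1/|dx|=2.0000 1/|dy|=1.1547
    cross y-line → (3,2), t=0.6813
    cross x-line → (2,2), t=1.2800 (wall)
  → r_1 = 1.2800
beam 2: φ=0°, α=165°
  d=(-0.9659,0.2588)  start (3,1)  tX=0.6626 tY=2.2796  stride 1/|dx|=1.0353 1/|dy|=3.8637
    cross x-line → (2,1), t=0.6626 (wall)
  → r_2 = 0.6626
beam 3: φ=45°, α=210°
  d=(-0.8660,-0.5000)  start (3,1)  tX=0.7390 tY=0.8200  stride 1/|dx|=1.1547 1/|dy|=2.0000
    cross x-line → (2,1), t=0.7390 (wall)
  → r_3 = 0.7390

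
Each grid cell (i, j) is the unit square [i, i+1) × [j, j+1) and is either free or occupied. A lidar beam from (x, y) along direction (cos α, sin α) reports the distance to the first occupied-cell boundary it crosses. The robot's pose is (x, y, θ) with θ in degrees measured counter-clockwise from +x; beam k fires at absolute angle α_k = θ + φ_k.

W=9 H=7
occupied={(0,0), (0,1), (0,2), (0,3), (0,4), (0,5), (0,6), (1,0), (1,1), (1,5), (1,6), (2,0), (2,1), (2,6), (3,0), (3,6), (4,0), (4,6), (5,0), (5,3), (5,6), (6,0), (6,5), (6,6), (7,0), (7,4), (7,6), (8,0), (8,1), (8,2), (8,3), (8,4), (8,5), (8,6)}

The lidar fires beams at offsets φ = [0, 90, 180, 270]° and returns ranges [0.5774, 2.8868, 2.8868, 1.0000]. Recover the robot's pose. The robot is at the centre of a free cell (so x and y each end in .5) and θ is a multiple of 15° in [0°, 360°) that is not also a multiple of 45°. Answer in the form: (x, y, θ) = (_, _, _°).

(x, y, θ) = (2.5, 2.5, 300°)

Candidates: 29 free-cell centres × 16 headings = 464 poses. Raycast each; keep the one whose scan matches to 4 dp.
  (6.5, 1.5, 30°): beam 1 = 1.7321 ≠ 0.5774 ✗
  (2.5, 3.5, 300°): beam 1 = 2.8868 ≠ 0.5774 ✗
  (7.5, 5.5, 300°): beam 2 = 0.5774 ≠ 2.8868 ✗
  (5.5, 1.5, 150°): beam 1 = 5.1962 ≠ 0.5774 ✗
  …
  (2.5, 2.5, 300°): r_1=0.5774, r_2=2.8868, r_3=2.8868, r_4=1.0000 — all match ✓
No second candidate reproduces the full scan.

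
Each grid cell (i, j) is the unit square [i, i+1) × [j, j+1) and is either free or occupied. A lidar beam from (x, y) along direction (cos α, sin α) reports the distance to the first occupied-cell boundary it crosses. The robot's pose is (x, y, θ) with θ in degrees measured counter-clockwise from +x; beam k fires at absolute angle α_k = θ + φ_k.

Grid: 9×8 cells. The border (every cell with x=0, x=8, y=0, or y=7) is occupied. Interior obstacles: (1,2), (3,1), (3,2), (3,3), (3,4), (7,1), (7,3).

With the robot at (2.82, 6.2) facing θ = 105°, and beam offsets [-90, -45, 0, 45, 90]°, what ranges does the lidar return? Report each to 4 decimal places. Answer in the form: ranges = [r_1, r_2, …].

beam 1: φ=-90°, α=15°
  d=(0.9659,0.2588)  start (2,6)  tX=0.1863 tY=3.0910  stride 1/|dx|=1.0353 1/|dy|=3.8637
    cross x-line → (3,6), t=0.1863
    cross x-line → (4,6), t=1.2216
    cross x-line → (5,6), t=2.2569
    cross y-line → (5,7), t=3.0910 (wall)
  → r_1 = 3.0910
beam 2: φ=-45°, α=60°
  d=(0.5000,0.8660)  start (2,6)  tX=0.3600 tY=0.9238  stride 1/|dx|=2.0000 1/|dy|=1.1547
    cross x-line → (3,6), t=0.3600
    cross y-line → (3,7), t=0.9238 (wall)
  → r_2 = 0.9238
beam 3: φ=0°, α=105°
  d=(-0.2588,0.9659)  start (2,6)  tX=3.1682 tY=0.8282  stride 1/|dx|=3.8637 1/|dy|=1.0353
    cross y-line → (2,7), t=0.8282 (wall)
  → r_3 = 0.8282
beam 4: φ=45°, α=150°
  d=(-0.8660,0.5000)  start (2,6)  tX=0.9469 tY=1.6000  stride 1/|dx|=1.1547 1/|dy|=2.0000
    cross x-line → (1,6), t=0.9469
    cross y-line → (1,7), t=1.6000 (wall)
  → r_4 = 1.6000
beam 5: φ=90°, α=195°
  d=(-0.9659,-0.2588)  start (2,6)  tX=0.8489 tY=0.7727  stride 1/|dx|=1.0353 1/|dy|=3.8637
    cross y-line → (2,5), t=0.7727
    cross x-line → (1,5), t=0.8489
    cross x-line → (0,5), t=1.8842 (wall)
  → r_5 = 1.8842

ranges = [3.0910, 0.9238, 0.8282, 1.6000, 1.8842]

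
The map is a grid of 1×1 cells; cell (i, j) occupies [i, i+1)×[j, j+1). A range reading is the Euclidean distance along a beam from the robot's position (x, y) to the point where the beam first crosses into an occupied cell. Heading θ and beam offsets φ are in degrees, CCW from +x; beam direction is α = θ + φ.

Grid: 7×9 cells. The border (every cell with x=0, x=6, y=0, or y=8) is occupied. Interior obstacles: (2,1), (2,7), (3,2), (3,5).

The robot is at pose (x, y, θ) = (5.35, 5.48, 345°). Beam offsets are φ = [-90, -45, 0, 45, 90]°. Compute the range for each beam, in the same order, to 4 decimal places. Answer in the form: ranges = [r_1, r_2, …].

beam 1: φ=-90°, α=255°
  d=(-0.2588,-0.9659)  start (5,5)  tX=1.3523 tY=0.4969  stride 1/|dx|=3.8637 1/|dy|=1.0353
    cross y-line → (5,4), t=0.4969
    cross x-line → (4,4), t=1.3523
    cross y-line → (4,3), t=1.5322
    cross y-line → (4,2), t=2.5675
    cross y-line → (4,1), t=3.6028
    cross y-line → (4,0), t=4.6380 (wall)
  → r_1 = 4.6380
beam 2: φ=-45°, α=300°
  d=(0.5000,-0.8660)  start (5,5)  tX=1.3000 tY=0.5543  stride 1/|dx|=2.0000 1/|dy|=1.1547
    cross y-line → (5,4), t=0.5543
    cross x-line → (6,4), t=1.3000 (wall)
  → r_2 = 1.3000
beam 3: φ=0°, α=345°
  d=(0.9659,-0.2588)  start (5,5)  tX=0.6729 tY=1.8546  stride 1/|dx|=1.0353 1/|dy|=3.8637
    cross x-line → (6,5), t=0.6729 (wall)
  → r_3 = 0.6729
beam 4: φ=45°, α=30°
  d=(0.8660,0.5000)  start (5,5)  tX=0.7506 tY=1.0400  stride 1/|dx|=1.1547 1/|dy|=2.0000
    cross x-line → (6,5), t=0.7506 (wall)
  → r_4 = 0.7506
beam 5: φ=90°, α=75°
  d=(0.2588,0.9659)  start (5,5)  tX=2.5114 tY=0.5383  stride 1/|dx|=3.8637 1/|dy|=1.0353
    cross y-line → (5,6), t=0.5383
    cross y-line → (5,7), t=1.5736
    cross x-line → (6,7), t=2.5114 (wall)
  → r_5 = 2.5114

ranges = [4.6380, 1.3000, 0.6729, 0.7506, 2.5114]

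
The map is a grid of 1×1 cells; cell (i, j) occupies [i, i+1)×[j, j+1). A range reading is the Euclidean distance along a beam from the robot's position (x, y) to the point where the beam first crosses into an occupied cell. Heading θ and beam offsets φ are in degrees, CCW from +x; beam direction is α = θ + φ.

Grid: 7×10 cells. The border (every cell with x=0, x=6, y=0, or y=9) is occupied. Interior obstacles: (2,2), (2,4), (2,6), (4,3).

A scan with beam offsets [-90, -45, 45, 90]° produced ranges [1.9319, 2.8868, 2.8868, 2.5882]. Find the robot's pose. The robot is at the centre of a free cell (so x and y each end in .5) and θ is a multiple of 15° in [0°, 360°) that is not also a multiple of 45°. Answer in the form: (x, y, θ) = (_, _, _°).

(x, y, θ) = (3.5, 6.5, 345°)

The pose lattice has 36·16 = 576 candidates. Test each by forward raycasting.
  (1.5, 1.5, 195°): beam 2 = 0.5774 ≠ 2.8868 ✗
  (3.5, 3.5, 30°): beam 1 = 2.8868 ≠ 1.9319 ✗
  (1.5, 3.5, 165°): beam 1 = 2.5882 ≠ 1.9319 ✗
  (4.5, 1.5, 75°): beam 1 = 1.5529 ≠ 1.9319 ✗
  …
  (3.5, 6.5, 345°): r_1=1.9319, r_2=2.8868, r_3=2.8868, r_4=2.5882 — all match ✓
No second candidate reproduces the full scan.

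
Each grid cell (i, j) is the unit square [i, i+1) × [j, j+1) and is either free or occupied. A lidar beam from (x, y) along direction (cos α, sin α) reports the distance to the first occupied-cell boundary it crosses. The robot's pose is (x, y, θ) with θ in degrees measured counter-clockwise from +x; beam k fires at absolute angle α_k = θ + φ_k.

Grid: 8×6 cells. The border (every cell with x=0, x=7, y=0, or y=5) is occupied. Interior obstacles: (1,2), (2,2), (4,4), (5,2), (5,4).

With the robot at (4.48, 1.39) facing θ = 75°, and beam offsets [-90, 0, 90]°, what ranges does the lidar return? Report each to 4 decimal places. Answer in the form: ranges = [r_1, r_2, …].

ranges = [1.5068, 2.7021, 2.3569]

beam 1: φ=-90°, α=345°
  direction (0.9659, -0.2588); cell (4,1); t to first gridline: x 0.5383, y 1.5068 (then +1.0353 / +3.8637)
    (5,1) via x @ 0.5383
    (5,0) via y @ 1.5068  # hit
  → r_1 = 1.5068
beam 2: φ=0°, α=75°
  direction (0.2588, 0.9659); cell (4,1); t to first gridline: x 2.0091, y 0.6315 (then +3.8637 / +1.0353)
    (4,2) via y @ 0.6315
    (4,3) via y @ 1.6668
    (5,3) via x @ 2.0091
    (5,4) via y @ 2.7021  # hit
  → r_2 = 2.7021
beam 3: φ=90°, α=165°
  direction (-0.9659, 0.2588); cell (4,1); t to first gridline: x 0.4969, y 2.3569 (then +1.0353 / +3.8637)
    (3,1) via x @ 0.4969
    (2,1) via x @ 1.5322
    (2,2) via y @ 2.3569  # hit
  → r_3 = 2.3569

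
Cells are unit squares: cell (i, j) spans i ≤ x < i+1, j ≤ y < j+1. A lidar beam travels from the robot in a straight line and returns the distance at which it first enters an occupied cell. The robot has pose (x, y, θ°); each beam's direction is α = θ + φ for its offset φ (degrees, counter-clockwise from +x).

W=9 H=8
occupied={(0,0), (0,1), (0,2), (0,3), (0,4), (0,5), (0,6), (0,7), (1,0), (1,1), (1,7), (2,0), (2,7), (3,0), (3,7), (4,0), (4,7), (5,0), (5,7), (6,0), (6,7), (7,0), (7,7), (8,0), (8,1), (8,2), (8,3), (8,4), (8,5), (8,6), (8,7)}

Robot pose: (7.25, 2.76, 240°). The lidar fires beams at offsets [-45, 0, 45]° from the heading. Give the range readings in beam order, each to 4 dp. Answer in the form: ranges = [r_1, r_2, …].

beam 1: φ=-45°, α=195°
  direction (-0.9659, -0.2588); cell (7,2); t to first gridline: x 0.2588, y 2.9364 (then +1.0353 / +3.8637)
    (6,2) via x @ 0.2588
    (5,2) via x @ 1.2941
    (4,2) via x @ 2.3294
    (4,1) via y @ 2.9364
    (3,1) via x @ 3.3646
    (2,1) via x @ 4.3999
    (1,1) via x @ 5.4352  # hit
  → r_1 = 5.4352
beam 2: φ=0°, α=240°
  direction (-0.5000, -0.8660); cell (7,2); t to first gridline: x 0.5000, y 0.8776 (then +2.0000 / +1.1547)
    (6,2) via x @ 0.5000
    (6,1) via y @ 0.8776
    (6,0) via y @ 2.0323  # hit
  → r_2 = 2.0323
beam 3: φ=45°, α=285°
  direction (0.2588, -0.9659); cell (7,2); t to first gridline: x 2.8978, y 0.7868 (then +3.8637 / +1.0353)
    (7,1) via y @ 0.7868
    (7,0) via y @ 1.8221  # hit
  → r_3 = 1.8221

ranges = [5.4352, 2.0323, 1.8221]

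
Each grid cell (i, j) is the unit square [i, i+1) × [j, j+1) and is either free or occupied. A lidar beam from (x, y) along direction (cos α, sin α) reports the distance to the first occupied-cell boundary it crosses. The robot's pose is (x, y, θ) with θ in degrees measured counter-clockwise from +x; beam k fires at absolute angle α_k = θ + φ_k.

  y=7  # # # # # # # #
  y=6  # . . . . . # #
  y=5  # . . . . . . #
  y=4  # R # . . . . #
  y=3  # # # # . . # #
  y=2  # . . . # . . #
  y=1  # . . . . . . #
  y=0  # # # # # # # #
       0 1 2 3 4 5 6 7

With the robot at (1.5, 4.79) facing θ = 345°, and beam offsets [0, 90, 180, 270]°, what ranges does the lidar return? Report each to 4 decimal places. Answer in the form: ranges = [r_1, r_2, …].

ranges = [0.5176, 2.2880, 0.5176, 0.8179]

beam 1: φ=0°, α=345°
  cosα=0.9659 sinα=-0.2588 | (1,4) | tMaxX 0.5176 tMaxY 3.0523 | tΔX 1.0353 tΔY 3.8637
    t=0.5176 [x] (2,4) — stop
  → r_1 = 0.5176
beam 2: φ=90°, α=75°
  cosα=0.2588 sinα=0.9659 | (1,4) | tMaxX 1.9319 tMaxY 0.2174 | tΔX 3.8637 tΔY 1.0353
    t=0.2174 [y] (1,5)
    t=1.2527 [y] (1,6)
    t=1.9319 [x] (2,6)
    t=2.2880 [y] (2,7) — stop
  → r_2 = 2.2880
beam 3: φ=180°, α=165°
  cosα=-0.9659 sinα=0.2588 | (1,4) | tMaxX 0.5176 tMaxY 0.8114 | tΔX 1.0353 tΔY 3.8637
    t=0.5176 [x] (0,4) — stop
  → r_3 = 0.5176
beam 4: φ=270°, α=255°
  cosα=-0.2588 sinα=-0.9659 | (1,4) | tMaxX 1.9319 tMaxY 0.8179 | tΔX 3.8637 tΔY 1.0353
    t=0.8179 [y] (1,3) — stop
  → r_4 = 0.8179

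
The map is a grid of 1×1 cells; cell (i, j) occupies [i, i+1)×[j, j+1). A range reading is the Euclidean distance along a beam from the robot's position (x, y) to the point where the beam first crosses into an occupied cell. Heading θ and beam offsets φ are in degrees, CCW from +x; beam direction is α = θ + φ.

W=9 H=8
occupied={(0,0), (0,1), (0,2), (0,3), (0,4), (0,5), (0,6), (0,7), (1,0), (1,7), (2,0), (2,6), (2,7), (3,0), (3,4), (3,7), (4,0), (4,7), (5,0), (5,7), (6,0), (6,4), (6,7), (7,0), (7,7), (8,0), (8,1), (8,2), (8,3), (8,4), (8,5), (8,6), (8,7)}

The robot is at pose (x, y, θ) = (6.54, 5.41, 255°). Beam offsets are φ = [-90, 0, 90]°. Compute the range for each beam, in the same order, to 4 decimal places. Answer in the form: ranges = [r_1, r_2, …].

ranges = [3.6649, 0.4245, 1.5115]

beam 1: φ=-90°, α=165°
  dir = (cos 165°, sin 165°) = (-0.9659, 0.2588); from cell (6,5)
  next x-line at t=0.5590, next y-line at t=2.2796; Δt_x=1.0353, Δt_y=3.8637
    x: enter (5,5) at t=0.5590
    x: enter (4,5) at t=1.5943
    y: enter (4,6) at t=2.2796
    x: enter (3,6) at t=2.6296
    x: enter (2,6) at t=3.6649 ← occupied
  → r_1 = 3.6649
beam 2: φ=0°, α=255°
  dir = (cos 255°, sin 255°) = (-0.2588, -0.9659); from cell (6,5)
  next x-line at t=2.0864, next y-line at t=0.4245; Δt_x=3.8637, Δt_y=1.0353
    y: enter (6,4) at t=0.4245 ← occupied
  → r_2 = 0.4245
beam 3: φ=90°, α=345°
  dir = (cos 345°, sin 345°) = (0.9659, -0.2588); from cell (6,5)
  next x-line at t=0.4762, next y-line at t=1.5841; Δt_x=1.0353, Δt_y=3.8637
    x: enter (7,5) at t=0.4762
    x: enter (8,5) at t=1.5115 ← occupied
  → r_3 = 1.5115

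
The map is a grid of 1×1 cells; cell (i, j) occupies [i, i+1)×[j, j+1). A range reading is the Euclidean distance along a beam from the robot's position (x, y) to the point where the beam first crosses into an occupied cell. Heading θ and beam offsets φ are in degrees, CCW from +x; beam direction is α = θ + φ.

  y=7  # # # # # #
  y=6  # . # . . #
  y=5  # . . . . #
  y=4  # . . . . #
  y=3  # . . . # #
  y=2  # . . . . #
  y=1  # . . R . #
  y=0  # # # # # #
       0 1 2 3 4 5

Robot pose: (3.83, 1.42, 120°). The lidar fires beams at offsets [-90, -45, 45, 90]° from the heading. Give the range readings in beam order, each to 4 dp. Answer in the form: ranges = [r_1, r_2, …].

ranges = [1.3510, 1.6357, 2.9298, 0.8400]

beam 1: φ=-90°, α=30°
  direction (0.8660, 0.5000); cell (3,1); t to first gridline: x 0.1963, y 1.1600 (then +1.1547 / +2.0000)
    (4,1) via x @ 0.1963
    (4,2) via y @ 1.1600
    (5,2) via x @ 1.3510  # hit
  → r_1 = 1.3510
beam 2: φ=-45°, α=75°
  direction (0.2588, 0.9659); cell (3,1); t to first gridline: x 0.6568, y 0.6005 (then +3.8637 / +1.0353)
    (3,2) via y @ 0.6005
    (4,2) via x @ 0.6568
    (4,3) via y @ 1.6357  # hit
  → r_2 = 1.6357
beam 3: φ=45°, α=165°
  direction (-0.9659, 0.2588); cell (3,1); t to first gridline: x 0.8593, y 2.2409 (then +1.0353 / +3.8637)
    (2,1) via x @ 0.8593
    (1,1) via x @ 1.8946
    (1,2) via y @ 2.2409
    (0,2) via x @ 2.9298  # hit
  → r_3 = 2.9298
beam 4: φ=90°, α=210°
  direction (-0.8660, -0.5000); cell (3,1); t to first gridline: x 0.9584, y 0.8400 (then +1.1547 / +2.0000)
    (3,0) via y @ 0.8400  # hit
  → r_4 = 0.8400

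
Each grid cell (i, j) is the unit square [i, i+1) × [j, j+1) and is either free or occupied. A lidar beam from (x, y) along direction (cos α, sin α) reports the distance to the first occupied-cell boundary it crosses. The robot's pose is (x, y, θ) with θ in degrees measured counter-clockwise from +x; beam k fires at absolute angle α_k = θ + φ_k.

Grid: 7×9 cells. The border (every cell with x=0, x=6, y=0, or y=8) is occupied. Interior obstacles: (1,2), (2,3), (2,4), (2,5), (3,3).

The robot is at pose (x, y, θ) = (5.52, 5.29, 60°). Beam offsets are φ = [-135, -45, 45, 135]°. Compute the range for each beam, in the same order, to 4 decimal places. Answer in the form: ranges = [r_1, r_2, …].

ranges = [1.8546, 0.4969, 2.8056, 2.6089]

beam 1: φ=-135°, α=285°
  cosα=0.2588 sinα=-0.9659 | (5,5) | tMaxX 1.8546 tMaxY 0.3002 | tΔX 3.8637 tΔY 1.0353
    t=0.3002 [y] (5,4)
    t=1.3355 [y] (5,3)
    t=1.8546 [x] (6,3) — stop
  → r_1 = 1.8546
beam 2: φ=-45°, α=15°
  cosα=0.9659 sinα=0.2588 | (5,5) | tMaxX 0.4969 tMaxY 2.7432 | tΔX 1.0353 tΔY 3.8637
    t=0.4969 [x] (6,5) — stop
  → r_2 = 0.4969
beam 3: φ=45°, α=105°
  cosα=-0.2588 sinα=0.9659 | (5,5) | tMaxX 2.0091 tMaxY 0.7350 | tΔX 3.8637 tΔY 1.0353
    t=0.7350 [y] (5,6)
    t=1.7703 [y] (5,7)
    t=2.0091 [x] (4,7)
    t=2.8056 [y] (4,8) — stop
  → r_3 = 2.8056
beam 4: φ=135°, α=195°
  cosα=-0.9659 sinα=-0.2588 | (5,5) | tMaxX 0.5383 tMaxY 1.1205 | tΔX 1.0353 tΔY 3.8637
    t=0.5383 [x] (4,5)
    t=1.1205 [y] (4,4)
    t=1.5736 [x] (3,4)
    t=2.6089 [x] (2,4) — stop
  → r_4 = 2.6089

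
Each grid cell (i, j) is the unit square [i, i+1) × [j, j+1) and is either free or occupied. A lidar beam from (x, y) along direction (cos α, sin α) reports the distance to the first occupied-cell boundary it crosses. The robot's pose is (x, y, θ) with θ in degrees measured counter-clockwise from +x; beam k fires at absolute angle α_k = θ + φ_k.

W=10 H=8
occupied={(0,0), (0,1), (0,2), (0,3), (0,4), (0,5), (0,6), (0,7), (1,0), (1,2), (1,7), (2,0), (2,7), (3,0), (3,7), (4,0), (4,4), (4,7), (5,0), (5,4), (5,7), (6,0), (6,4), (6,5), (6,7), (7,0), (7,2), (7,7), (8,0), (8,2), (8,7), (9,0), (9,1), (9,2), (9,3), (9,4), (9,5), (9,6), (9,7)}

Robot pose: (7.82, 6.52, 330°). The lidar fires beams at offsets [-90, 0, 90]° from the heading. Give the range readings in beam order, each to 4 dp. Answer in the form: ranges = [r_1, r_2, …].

beam 1: φ=-90°, α=240°
  d=(-0.5000,-0.8660)  start (7,6)  tX=1.6400 tY=0.6004  stride 1/|dx|=2.0000 1/|dy|=1.1547
    cross y-line → (7,5), t=0.6004
    cross x-line → (6,5), t=1.6400 (wall)
  → r_1 = 1.6400
beam 2: φ=0°, α=330°
  d=(0.8660,-0.5000)  start (7,6)  tX=0.2078 tY=1.0400  stride 1/|dx|=1.1547 1/|dy|=2.0000
    cross x-line → (8,6), t=0.2078
    cross y-line → (8,5), t=1.0400
    cross x-line → (9,5), t=1.3625 (wall)
  → r_2 = 1.3625
beam 3: φ=90°, α=60°
  d=(0.5000,0.8660)  start (7,6)  tX=0.3600 tY=0.5543  stride 1/|dx|=2.0000 1/|dy|=1.1547
    cross x-line → (8,6), t=0.3600
    cross y-line → (8,7), t=0.5543 (wall)
  → r_3 = 0.5543

ranges = [1.6400, 1.3625, 0.5543]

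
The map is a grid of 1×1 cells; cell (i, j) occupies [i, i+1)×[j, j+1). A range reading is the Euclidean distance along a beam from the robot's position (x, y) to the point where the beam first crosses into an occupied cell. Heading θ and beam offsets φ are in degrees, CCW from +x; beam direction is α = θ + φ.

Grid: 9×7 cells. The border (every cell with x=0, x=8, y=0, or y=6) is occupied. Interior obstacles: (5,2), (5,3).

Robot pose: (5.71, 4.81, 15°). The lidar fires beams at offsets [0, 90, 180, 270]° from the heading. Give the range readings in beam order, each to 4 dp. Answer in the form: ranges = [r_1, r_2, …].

beam 1: φ=0°, α=15°
  direction (0.9659, 0.2588); cell (5,4); t to first gridline: x 0.3002, y 0.7341 (then +1.0353 / +3.8637)
    (6,4) via x @ 0.3002
    (6,5) via y @ 0.7341
    (7,5) via x @ 1.3355
    (8,5) via x @ 2.3708  # hit
  → r_1 = 2.3708
beam 2: φ=90°, α=105°
  direction (-0.2588, 0.9659); cell (5,4); t to first gridline: x 2.7432, y 0.1967 (then +3.8637 / +1.0353)
    (5,5) via y @ 0.1967
    (5,6) via y @ 1.2320  # hit
  → r_2 = 1.2320
beam 3: φ=180°, α=195°
  direction (-0.9659, -0.2588); cell (5,4); t to first gridline: x 0.7350, y 3.1296 (then +1.0353 / +3.8637)
    (4,4) via x @ 0.7350
    (3,4) via x @ 1.7703
    (2,4) via x @ 2.8056
    (2,3) via y @ 3.1296
    (1,3) via x @ 3.8409
    (0,3) via x @ 4.8762  # hit
  → r_3 = 4.8762
beam 4: φ=270°, α=285°
  direction (0.2588, -0.9659); cell (5,4); t to first gridline: x 1.1205, y 0.8386 (then +3.8637 / +1.0353)
    (5,3) via y @ 0.8386  # hit
  → r_4 = 0.8386

ranges = [2.3708, 1.2320, 4.8762, 0.8386]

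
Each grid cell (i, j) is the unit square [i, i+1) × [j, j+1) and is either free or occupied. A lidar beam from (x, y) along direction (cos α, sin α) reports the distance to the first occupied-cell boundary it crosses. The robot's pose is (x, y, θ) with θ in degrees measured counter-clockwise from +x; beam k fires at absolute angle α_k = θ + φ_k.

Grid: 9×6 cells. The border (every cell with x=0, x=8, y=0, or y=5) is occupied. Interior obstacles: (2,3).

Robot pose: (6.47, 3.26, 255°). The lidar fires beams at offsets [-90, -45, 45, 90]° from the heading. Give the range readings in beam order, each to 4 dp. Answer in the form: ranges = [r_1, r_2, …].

beam 1: φ=-90°, α=165°
  cosα=-0.9659 sinα=0.2588 | (6,3) | tMaxX 0.4866 tMaxY 2.8591 | tΔX 1.0353 tΔY 3.8637
    t=0.4866 [x] (5,3)
    t=1.5219 [x] (4,3)
    t=2.5571 [x] (3,3)
    t=2.8591 [y] (3,4)
    t=3.5924 [x] (2,4)
    t=4.6277 [x] (1,4)
    t=5.6630 [x] (0,4) — stop
  → r_1 = 5.6630
beam 2: φ=-45°, α=210°
  cosα=-0.8660 sinα=-0.5000 | (6,3) | tMaxX 0.5427 tMaxY 0.5200 | tΔX 1.1547 tΔY 2.0000
    t=0.5200 [y] (6,2)
    t=0.5427 [x] (5,2)
    t=1.6974 [x] (4,2)
    t=2.5200 [y] (4,1)
    t=2.8521 [x] (3,1)
    t=4.0068 [x] (2,1)
    t=4.5200 [y] (2,0) — stop
  → r_2 = 4.5200
beam 3: φ=45°, α=300°
  cosα=0.5000 sinα=-0.8660 | (6,3) | tMaxX 1.0600 tMaxY 0.3002 | tΔX 2.0000 tΔY 1.1547
    t=0.3002 [y] (6,2)
    t=1.0600 [x] (7,2)
    t=1.4549 [y] (7,1)
    t=2.6096 [y] (7,0) — stop
  → r_3 = 2.6096
beam 4: φ=90°, α=345°
  cosα=0.9659 sinα=-0.2588 | (6,3) | tMaxX 0.5487 tMaxY 1.0046 | tΔX 1.0353 tΔY 3.8637
    t=0.5487 [x] (7,3)
    t=1.0046 [y] (7,2)
    t=1.5840 [x] (8,2) — stop
  → r_4 = 1.5840

ranges = [5.6630, 4.5200, 2.6096, 1.5840]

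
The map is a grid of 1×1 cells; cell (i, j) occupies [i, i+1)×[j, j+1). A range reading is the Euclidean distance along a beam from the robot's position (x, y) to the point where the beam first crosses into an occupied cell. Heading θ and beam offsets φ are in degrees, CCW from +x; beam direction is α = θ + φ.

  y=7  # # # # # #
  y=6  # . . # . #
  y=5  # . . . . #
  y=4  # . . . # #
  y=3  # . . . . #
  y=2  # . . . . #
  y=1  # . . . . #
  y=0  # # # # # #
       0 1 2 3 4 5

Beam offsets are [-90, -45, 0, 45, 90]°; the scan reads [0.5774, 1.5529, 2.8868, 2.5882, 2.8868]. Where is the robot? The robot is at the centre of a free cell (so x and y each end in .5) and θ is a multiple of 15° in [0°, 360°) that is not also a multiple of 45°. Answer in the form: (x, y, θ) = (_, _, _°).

Candidates: 22 free-cell centres × 16 headings = 352 poses. Raycast each; keep the one whose scan matches to 4 dp.
  (1.5, 5.5, 165°): beam 1 = 1.5529 ≠ 0.5774 ✗
  (4.5, 3.5, 105°): beam 1 = 0.5176 ≠ 0.5774 ✗
  (3.5, 2.5, 150°): beam 1 = 1.7321 ≠ 0.5774 ✗
  (4.5, 2.5, 210°): beam 1 = 5.1962 ≠ 0.5774 ✗
  …
  (3.5, 4.5, 120°): r_1=0.5774, r_2=1.5529, r_3=2.8868, r_4=2.5882, r_5=2.8868 — all match ✓
No second candidate reproduces the full scan.

(x, y, θ) = (3.5, 4.5, 120°)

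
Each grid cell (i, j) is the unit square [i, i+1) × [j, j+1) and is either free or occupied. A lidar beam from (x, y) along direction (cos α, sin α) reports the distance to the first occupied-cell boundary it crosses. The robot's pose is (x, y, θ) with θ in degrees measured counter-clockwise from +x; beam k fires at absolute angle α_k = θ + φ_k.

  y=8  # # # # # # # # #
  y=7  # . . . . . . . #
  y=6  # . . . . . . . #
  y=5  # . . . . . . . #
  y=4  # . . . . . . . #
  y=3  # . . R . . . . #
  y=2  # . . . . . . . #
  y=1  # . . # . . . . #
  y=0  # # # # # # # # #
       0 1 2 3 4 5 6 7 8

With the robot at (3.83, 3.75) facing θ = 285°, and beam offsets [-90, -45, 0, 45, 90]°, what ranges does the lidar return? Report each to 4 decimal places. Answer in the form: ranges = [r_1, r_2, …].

ranges = [2.9298, 3.1754, 2.8470, 4.8151, 4.3171]

beam 1: φ=-90°, α=195°
  direction (-0.9659, -0.2588); cell (3,3); t to first gridline: x 0.8593, y 2.8978 (then +1.0353 / +3.8637)
    (2,3) via x @ 0.8593
    (1,3) via x @ 1.8946
    (1,2) via y @ 2.8978
    (0,2) via x @ 2.9298  # hit
  → r_1 = 2.9298
beam 2: φ=-45°, α=240°
  direction (-0.5000, -0.8660); cell (3,3); t to first gridline: x 1.6600, y 0.8660 (then +2.0000 / +1.1547)
    (3,2) via y @ 0.8660
    (2,2) via x @ 1.6600
    (2,1) via y @ 2.0207
    (2,0) via y @ 3.1754  # hit
  → r_2 = 3.1754
beam 3: φ=0°, α=285°
  direction (0.2588, -0.9659); cell (3,3); t to first gridline: x 0.6568, y 0.7765 (then +3.8637 / +1.0353)
    (4,3) via x @ 0.6568
    (4,2) via y @ 0.7765
    (4,1) via y @ 1.8117
    (4,0) via y @ 2.8470  # hit
  → r_3 = 2.8470
beam 4: φ=45°, α=330°
  direction (0.8660, -0.5000); cell (3,3); t to first gridline: x 0.1963, y 1.5000 (then +1.1547 / +2.0000)
    (4,3) via x @ 0.1963
    (5,3) via x @ 1.3510
    (5,2) via y @ 1.5000
    (6,2) via x @ 2.5057
    (6,1) via y @ 3.5000
    (7,1) via x @ 3.6604
    (8,1) via x @ 4.8151  # hit
  → r_4 = 4.8151
beam 5: φ=90°, α=15°
  direction (0.9659, 0.2588); cell (3,3); t to first gridline: x 0.1760, y 0.9659 (then +1.0353 / +3.8637)
    (4,3) via x @ 0.1760
    (4,4) via y @ 0.9659
    (5,4) via x @ 1.2113
    (6,4) via x @ 2.2465
    (7,4) via x @ 3.2818
    (8,4) via x @ 4.3171  # hit
  → r_5 = 4.3171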